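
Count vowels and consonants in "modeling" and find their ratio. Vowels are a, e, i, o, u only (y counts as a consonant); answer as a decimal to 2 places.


Word: "modeling"
Vowels (a,e,i,o,u): 3
Consonants: 5
Ratio = 3/5
= 0.60


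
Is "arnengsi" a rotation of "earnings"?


Word: "earnings", Candidate: "arnengsi"
Method: check if candidate is substring of word+word
"earningsearnings" contains "arnengsi"? No
Is rotation = No


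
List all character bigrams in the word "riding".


Word: "riding" (length 6)
Number of bigrams = 6 - 2 + 1 = 5
  Position 0: "ri"
  Position 1: "id"
  Position 2: "di"
  Position 3: "in"
  Position 4: "ng"
Bigrams = "ri", "id", "di", "in", "ng"


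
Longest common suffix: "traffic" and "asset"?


Word 1: "traffic"
Word 2: "asset"
Comparing from end:
  Pos -1: 'c' != 't' (stop)
LCS = "" (length 0)


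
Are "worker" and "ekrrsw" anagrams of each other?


Word 1: "worker" → sorted: ekorrw
Word 2: "ekrrsw" → sorted: ekrrsw
Same letters? ekorrw != ekrrsw
Anagram = No


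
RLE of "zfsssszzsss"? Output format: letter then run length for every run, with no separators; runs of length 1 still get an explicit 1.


String: "zfsssszzsss"
Scanning for consecutive runs:
  'z' x 1
  'f' x 1
  's' x 4
  'z' x 2
  's' x 3
RLE = "z1f1s4z2s3"


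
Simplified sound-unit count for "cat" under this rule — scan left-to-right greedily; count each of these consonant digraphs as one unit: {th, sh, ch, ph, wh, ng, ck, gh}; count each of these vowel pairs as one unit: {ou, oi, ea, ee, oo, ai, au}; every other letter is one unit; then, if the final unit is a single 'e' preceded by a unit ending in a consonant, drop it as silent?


Word: "cat" (3 letters)
Left-to-right scan:
  [1] 'c' (letter)
  [2] 'a' (letter)
  [3] 't' (letter)
Units from scan: 3
Sound units = 3 units


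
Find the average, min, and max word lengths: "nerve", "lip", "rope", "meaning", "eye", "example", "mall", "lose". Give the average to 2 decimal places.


Lengths: "nerve"=5, "lip"=3, "rope"=4, "meaning"=7, "eye"=3, "example"=7, "mall"=4, "lose"=4
Sum = 37, Count = 8
Average = 37/8 = 4.63
= avg=4.63, min=3, max=7


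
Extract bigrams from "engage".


Word: "engage" (length 6)
Number of bigrams = 6 - 2 + 1 = 5
  Position 0: "en"
  Position 1: "ng"
  Position 2: "ga"
  Position 3: "ag"
  Position 4: "ge"
Bigrams = "en", "ng", "ga", "ag", "ge"


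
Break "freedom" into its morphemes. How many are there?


Word: "freedom"
Morphemes: free | -dom
Each morpheme carries meaning
= 2 morphemes


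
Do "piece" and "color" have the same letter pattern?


Pattern of "piece": [0, 1, 2, 3, 2]
Pattern of "color": [0, 1, 2, 1, 3]
Patterns do not match
Same pattern = No


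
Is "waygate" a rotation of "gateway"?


Word: "gateway", Candidate: "waygate"
Method: check if candidate is substring of word+word
"gatewaygateway" contains "waygate"? Yes
Is rotation = Yes


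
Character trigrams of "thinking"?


Word: "thinking" (length 8)
Number of trigrams = 8 - 3 + 1 = 6
  Position 0: "thi"
  Position 1: "hin"
  Position 2: "ink"
  Position 3: "nki"
  Position 4: "kin"
  Position 5: "ing"
Trigrams = "thi", "hin", "ink", "nki", "kin", "ing"


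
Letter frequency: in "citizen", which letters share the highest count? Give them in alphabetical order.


Word: "citizen"
Letter counts:
  'c': 1
  'e': 1
  'i': 2
  'n': 1
  't': 1
  'z': 1
Maximum count = 2
Most frequent = 'i' (2 times each)


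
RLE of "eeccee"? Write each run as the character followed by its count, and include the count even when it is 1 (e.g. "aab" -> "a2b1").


String: "eeccee"
Scanning for consecutive runs:
  'e' x 2
  'c' x 2
  'e' x 2
RLE = "e2c2e2"


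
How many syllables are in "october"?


Word: "october"
Syllable breakdown: oc · to · ber
Counting: 3 parts
= 3 syllables


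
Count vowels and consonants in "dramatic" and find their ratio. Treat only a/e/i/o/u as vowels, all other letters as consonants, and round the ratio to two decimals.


Word: "dramatic"
Vowels (a,e,i,o,u): 3
Consonants: 5
Ratio = 3/5
= 0.60


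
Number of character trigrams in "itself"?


Word: "itself" (length 6)
Number of 3-grams = length - 3 + 1 = 6 - 3 + 1
= 4


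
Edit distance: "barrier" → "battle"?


Word 1: "barrier" (length 7)
Word 2: "battle" (length 6)
One optimal edit sequence (insert/delete/substitute each cost 1):
  1. keep 'b'
  2. keep 'a'
  3. substitute 'r' -> 't'  (+1)
  4. substitute 'r' -> 't'  (+1)
  5. substitute 'i' -> 'l'  (+1)
  6. keep 'e'
  7. delete 'r'  (+1)
Total edit operations: 4
Edit distance = 4


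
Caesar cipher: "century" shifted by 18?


Word: "century"
Shift: 18
Each letter → (letter + shift) mod 26:
  'c' (2) + 18 = 20 → 'u'
  'e' (4) + 18 = 22 → 'w'
  'n' (13) + 18 = 5 → 'f'
  't' (19) + 18 = 11 → 'l'
  'u' (20) + 18 = 12 → 'm'
  'r' (17) + 18 = 9 → 'j'
  'y' (24) + 18 = 16 → 'q'
Result = "uwflmjq"


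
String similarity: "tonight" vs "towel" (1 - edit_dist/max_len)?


Word 1: "tonight" (length 7)
Word 2: "towel" (length 5)
One optimal edit sequence:
  1. keep 't'
  2. keep 'o'
  3. delete 'n'  (+1)
  4. delete 'i'  (+1)
  5. substitute 'g' -> 'w'  (+1)
  6. substitute 'h' -> 'e'  (+1)
  7. substitute 't' -> 'l'  (+1)
Edit distance = 5
Max length = max(7, 5) = 7
Similarity = 1 - 5/7
= 0.2857


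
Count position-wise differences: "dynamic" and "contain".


Comparing character by character (same length = 7):
  Pos 0: 'd' vs 'c' !=
  Pos 1: 'y' vs 'o' !=
  Pos 2: 'n' vs 'n' =
  Pos 3: 'a' vs 't' !=
  Pos 4: 'm' vs 'a' !=
  Pos 5: 'i' vs 'i' =
  Pos 6: 'c' vs 'n' !=
Hamming distance = 5


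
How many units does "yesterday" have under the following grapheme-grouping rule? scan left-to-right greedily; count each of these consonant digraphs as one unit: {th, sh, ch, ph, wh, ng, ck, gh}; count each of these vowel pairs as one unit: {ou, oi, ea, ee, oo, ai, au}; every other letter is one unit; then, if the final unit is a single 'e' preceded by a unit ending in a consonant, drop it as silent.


Word: "yesterday" (9 letters)
Left-to-right scan:
  (1) 'y' (letter)
  (2) 'e' (letter)
  (3) 's' (letter)
  (4) 't' (letter)
  (5) 'e' (letter)
  (6) 'r' (letter)
  (7) 'd' (letter)
  (8) 'a' (letter)
  (9) 'y' (letter)
Units from scan: 9
Sound units = 9 units


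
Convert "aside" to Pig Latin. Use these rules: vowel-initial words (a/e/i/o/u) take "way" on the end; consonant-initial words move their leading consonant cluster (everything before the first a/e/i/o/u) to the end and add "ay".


Word: "aside"
Starts with vowel → add 'way'
Pig Latin = "asideway"


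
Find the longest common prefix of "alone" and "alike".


Word 1: "alone"
Word 2: "alike"
Comparing from start:
  Pos 0: 'a' == 'a'
  Pos 1: 'l' == 'l'
  Pos 2: 'o' != 'i' (stop)
LCP = "al" (length 2)


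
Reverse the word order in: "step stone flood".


Original: "step stone flood"
Words (1..n): step | stone | flood
Reversed (n..1): flood | stone | step
Result = "flood stone step"


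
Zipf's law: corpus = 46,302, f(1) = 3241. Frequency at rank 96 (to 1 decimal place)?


Zipf's law: f(r) = f(1) / r
f(1) = 3241
f(96) = 3241 / 96
= 33.8 occurrences


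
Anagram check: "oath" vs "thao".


Word 1: "oath" → sorted: ahot
Word 2: "thao" → sorted: ahot
Same letters? ahot == ahot
Anagram = Yes


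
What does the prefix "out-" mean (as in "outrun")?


Prefix: out-
Example: outrun = out- + run
Meaning = surpass


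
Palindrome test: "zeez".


Word: "zeez"
Reversed: "zeez"
Forward == Backward? zeez == zeez
Palindrome = Yes


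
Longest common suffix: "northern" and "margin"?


Word 1: "northern"
Word 2: "margin"
Comparing from end:
  Pos -1: 'n' == 'n'
  Pos -2: 'r' != 'i' (stop)
LCS = "n" (length 1)


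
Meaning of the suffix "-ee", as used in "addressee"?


Suffix: -ee
Example: addressee = address + -ee
Meaning = one who receives


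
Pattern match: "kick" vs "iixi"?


Pattern of "kick": [0, 1, 2, 0]
Pattern of "iixi": [0, 0, 1, 0]
Patterns do not match
Same pattern = No


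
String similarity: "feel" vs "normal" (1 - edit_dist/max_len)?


Word 1: "feel" (length 4)
Word 2: "normal" (length 6)
One optimal edit sequence:
  1. insert 'n'  (+1)
  2. insert 'o'  (+1)
  3. substitute 'f' -> 'r'  (+1)
  4. substitute 'e' -> 'm'  (+1)
  5. substitute 'e' -> 'a'  (+1)
  6. keep 'l'
Edit distance = 5
Max length = max(4, 6) = 6
Similarity = 1 - 5/6
= 0.1667


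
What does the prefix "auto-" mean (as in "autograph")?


Prefix: auto-
Example: autograph (auto- + graph)
Meaning = self


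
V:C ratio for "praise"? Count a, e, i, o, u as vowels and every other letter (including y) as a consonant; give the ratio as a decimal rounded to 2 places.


Word: "praise"
Vowels (a,e,i,o,u): 3
Consonants: 3
Ratio = 3/3
= 1.00


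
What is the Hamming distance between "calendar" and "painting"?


Comparing character by character (same length = 8):
  Pos 0: 'c' vs 'p' !=
  Pos 1: 'a' vs 'a' =
  Pos 2: 'l' vs 'i' !=
  Pos 3: 'e' vs 'n' !=
  Pos 4: 'n' vs 't' !=
  Pos 5: 'd' vs 'i' !=
  Pos 6: 'a' vs 'n' !=
  Pos 7: 'r' vs 'g' !=
Hamming distance = 7


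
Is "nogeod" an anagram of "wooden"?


Word 1: "wooden" → sorted: denoow
Word 2: "nogeod" → sorted: degnoo
Same letters? denoow != degnoo
Anagram = No


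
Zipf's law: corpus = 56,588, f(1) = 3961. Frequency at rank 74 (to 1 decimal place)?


Zipf's law: f(r) = f(1) / r
f(1) = 3961
f(74) = 3961 / 74
= 53.5 occurrences


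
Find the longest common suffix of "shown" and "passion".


Word 1: "shown"
Word 2: "passion"
Comparing from end:
  Pos -1: 'n' == 'n'
  Pos -2: 'w' != 'o' (stop)
LCS = "n" (length 1)


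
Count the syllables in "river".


Word: "river"
Syllable breakdown: riv-er
Counting: 2 parts
= 2 syllables


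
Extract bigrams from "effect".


Word: "effect" (length 6)
Number of bigrams = 6 - 2 + 1 = 5
  Position 0: "ef"
  Position 1: "ff"
  Position 2: "fe"
  Position 3: "ec"
  Position 4: "ct"
Bigrams = "ef", "ff", "fe", "ec", "ct"


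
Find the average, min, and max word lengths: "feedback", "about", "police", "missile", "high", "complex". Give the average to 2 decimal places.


Lengths: "feedback"=8, "about"=5, "police"=6, "missile"=7, "high"=4, "complex"=7
Sum = 37, Count = 6
Average = 37/6 = 6.17
= avg=6.17, min=4, max=8


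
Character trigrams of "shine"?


Word: "shine" (length 5)
Number of trigrams = 5 - 3 + 1 = 3
  Position 0: "shi"
  Position 1: "hin"
  Position 2: "ine"
Trigrams = "shi", "hin", "ine"


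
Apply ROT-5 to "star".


Word: "star"
Shift: 5
Each letter → (letter + shift) mod 26:
  's' (18) + 5 = 23 → 'x'
  't' (19) + 5 = 24 → 'y'
  'a' (0) + 5 = 5 → 'f'
  'r' (17) + 5 = 22 → 'w'
Result = "xyfw"


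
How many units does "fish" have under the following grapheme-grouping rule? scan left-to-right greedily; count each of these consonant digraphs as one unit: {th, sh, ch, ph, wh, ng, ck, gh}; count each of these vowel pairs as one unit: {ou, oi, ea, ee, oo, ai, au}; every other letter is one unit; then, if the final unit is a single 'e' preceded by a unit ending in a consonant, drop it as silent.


Word: "fish" (4 letters)
Left-to-right scan:
  (1) 'f' (letter)
  (2) 'i' (letter)
  (3) 'sh' (digraph)
Units from scan: 3
Sound units = 3 units


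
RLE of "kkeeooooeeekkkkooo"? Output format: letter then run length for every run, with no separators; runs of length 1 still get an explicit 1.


String: "kkeeooooeeekkkkooo"
Scanning for consecutive runs:
  'k' x 2
  'e' x 2
  'o' x 4
  'e' x 3
  'k' x 4
  'o' x 3
RLE = "k2e2o4e3k4o3"


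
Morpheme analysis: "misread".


Word: "misread"
Morphemes: mis- | read
Each morpheme carries meaning
= 2 morphemes


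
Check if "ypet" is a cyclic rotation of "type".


Word: "type", Candidate: "ypet"
Method: check if candidate is substring of word+word
"typetype" contains "ypet"? Yes
Is rotation = Yes


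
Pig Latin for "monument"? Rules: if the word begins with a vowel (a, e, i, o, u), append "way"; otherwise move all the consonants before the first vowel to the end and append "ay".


Word: "monument"
Starts with consonant(s) → move to end, add 'ay'
Consonant cluster: "m"
Pig Latin = "onumentmay"


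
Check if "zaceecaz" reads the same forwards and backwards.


Word: "zaceecaz"
Reversed: "zaceecaz"
Forward == Backward? zaceecaz == zaceecaz
Palindrome = Yes


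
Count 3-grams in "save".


Word: "save" (length 4)
Number of 3-grams = length - 3 + 1 = 4 - 3 + 1
= 2


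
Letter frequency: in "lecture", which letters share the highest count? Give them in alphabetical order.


Word: "lecture"
Letter counts:
  'c': 1
  'e': 2
  'l': 1
  'r': 1
  't': 1
  'u': 1
Maximum count = 2
Most frequent = 'e' (2 times each)


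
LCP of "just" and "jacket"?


Word 1: "just"
Word 2: "jacket"
Comparing from start:
  Pos 0: 'j' == 'j'
  Pos 1: 'u' != 'a' (stop)
LCP = "j" (length 1)


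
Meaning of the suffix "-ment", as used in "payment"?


Suffix: -ment
As in: payment -> pay + -ment
Meaning = result of action


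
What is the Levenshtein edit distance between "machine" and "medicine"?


Word 1: "machine" (length 7)
Word 2: "medicine" (length 8)
One optimal edit sequence (insert/delete/substitute each cost 1):
  1. keep 'm'
  2. insert 'e'  (+1)
  3. substitute 'a' -> 'd'  (+1)
  4. substitute 'c' -> 'i'  (+1)
  5. substitute 'h' -> 'c'  (+1)
  6. keep 'i'
  7. keep 'n'
  8. keep 'e'
Total edit operations: 4
Edit distance = 4


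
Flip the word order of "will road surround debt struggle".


Original: "will road surround debt struggle"
Words (1..n): will | road | surround | debt | struggle
Reversed (n..1): struggle | debt | surround | road | will
Result = "struggle debt surround road will"


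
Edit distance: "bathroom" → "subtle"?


Word 1: "bathroom" (length 8)
Word 2: "subtle" (length 6)
One optimal edit sequence (insert/delete/substitute each cost 1):
  1. delete 'b'  (+1)
  2. delete 'a'  (+1)
  3. substitute 't' -> 's'  (+1)
  4. substitute 'h' -> 'u'  (+1)
  5. substitute 'r' -> 'b'  (+1)
  6. substitute 'o' -> 't'  (+1)
  7. substitute 'o' -> 'l'  (+1)
  8. substitute 'm' -> 'e'  (+1)
Total edit operations: 8
Edit distance = 8


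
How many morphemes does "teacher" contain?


Word: "teacher"
Morphemes: teach | -er
Each morpheme carries meaning
= 2 morphemes


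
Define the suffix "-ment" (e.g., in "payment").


Suffix: -ment
Example: payment = pay + -ment
Meaning = result of action


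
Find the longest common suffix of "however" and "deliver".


Word 1: "however"
Word 2: "deliver"
Comparing from end:
  Pos -1: 'r' == 'r'
  Pos -2: 'e' == 'e'
  Pos -3: 'v' == 'v'
  Pos -4: 'e' != 'i' (stop)
LCS = "ver" (length 3)


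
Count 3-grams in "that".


Word: "that" (length 4)
Number of 3-grams = length - 3 + 1 = 4 - 3 + 1
= 2


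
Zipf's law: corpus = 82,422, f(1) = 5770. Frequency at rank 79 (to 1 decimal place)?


Zipf's law: f(r) = f(1) / r
f(1) = 5770
f(79) = 5770 / 79
= 73.0 occurrences


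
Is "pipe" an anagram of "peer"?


Word 1: "peer" → sorted: eepr
Word 2: "pipe" → sorted: eipp
Same letters? eepr != eipp
Anagram = No


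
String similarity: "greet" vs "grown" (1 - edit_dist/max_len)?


Word 1: "greet" (length 5)
Word 2: "grown" (length 5)
One optimal edit sequence:
  1. keep 'g'
  2. keep 'r'
  3. substitute 'e' -> 'o'  (+1)
  4. substitute 'e' -> 'w'  (+1)
  5. substitute 't' -> 'n'  (+1)
Edit distance = 3
Max length = max(5, 5) = 5
Similarity = 1 - 3/5
= 0.4000


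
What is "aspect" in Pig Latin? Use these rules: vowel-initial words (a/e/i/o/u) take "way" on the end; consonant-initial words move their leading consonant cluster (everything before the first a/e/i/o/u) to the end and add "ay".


Word: "aspect"
Starts with vowel → add 'way'
Pig Latin = "aspectway"


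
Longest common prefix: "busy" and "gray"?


Word 1: "busy"
Word 2: "gray"
Comparing from start:
  Pos 0: 'b' != 'g' (stop)
LCP = "" (length 0)


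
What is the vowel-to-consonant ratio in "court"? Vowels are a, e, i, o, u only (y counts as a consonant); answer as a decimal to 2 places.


Word: "court"
Vowels (a,e,i,o,u): 2
Consonants: 3
Ratio = 2/3
= 0.67


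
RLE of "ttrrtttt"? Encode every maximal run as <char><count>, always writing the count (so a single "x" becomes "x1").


String: "ttrrtttt"
Scanning for consecutive runs:
  't' x 2
  'r' x 2
  't' x 4
RLE = "t2r2t4"


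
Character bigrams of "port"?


Word: "port" (length 4)
Number of bigrams = 4 - 2 + 1 = 3
  Position 0: "po"
  Position 1: "or"
  Position 2: "rt"
Bigrams = "po", "or", "rt"


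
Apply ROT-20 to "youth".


Word: "youth"
Shift: 20
Each letter → (letter + shift) mod 26:
  'y' (24) + 20 = 18 → 's'
  'o' (14) + 20 = 8 → 'i'
  'u' (20) + 20 = 14 → 'o'
  't' (19) + 20 = 13 → 'n'
  'h' (7) + 20 = 1 → 'b'
Result = "sionb"


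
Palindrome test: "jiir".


Word: "jiir"
Reversed: "riij"
Forward == Backward? jiir != riij
Palindrome = No


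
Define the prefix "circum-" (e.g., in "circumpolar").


Prefix: circum-
As in: circumpolar -> circum- + polar
Meaning = around


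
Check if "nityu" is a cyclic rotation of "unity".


Word: "unity", Candidate: "nityu"
Method: check if candidate is substring of word+word
"unityunity" contains "nityu"? Yes
Is rotation = Yes


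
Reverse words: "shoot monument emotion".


Original: "shoot monument emotion"
Words (1..n): shoot | monument | emotion
Reversed (n..1): emotion | monument | shoot
Result = "emotion monument shoot"


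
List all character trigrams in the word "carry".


Word: "carry" (length 5)
Number of trigrams = 5 - 3 + 1 = 3
  Position 0: "car"
  Position 1: "arr"
  Position 2: "rry"
Trigrams = "car", "arr", "rry"


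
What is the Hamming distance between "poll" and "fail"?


Comparing character by character (same length = 4):
  Pos 0: 'p' vs 'f' !=
  Pos 1: 'o' vs 'a' !=
  Pos 2: 'l' vs 'i' !=
  Pos 3: 'l' vs 'l' =
Hamming distance = 3


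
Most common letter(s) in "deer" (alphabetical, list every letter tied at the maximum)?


Word: "deer"
Letter counts:
  'd': 1
  'e': 2
  'r': 1
Maximum count = 2
Most frequent = 'e' (2 times each)


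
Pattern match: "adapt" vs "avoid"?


Pattern of "adapt": [0, 1, 0, 2, 3]
Pattern of "avoid": [0, 1, 2, 3, 4]
Patterns do not match
Same pattern = No


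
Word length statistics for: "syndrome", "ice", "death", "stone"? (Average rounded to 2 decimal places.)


Lengths: "syndrome"=8, "ice"=3, "death"=5, "stone"=5
Sum = 21, Count = 4
Average = 21/4 = 5.25
= avg=5.25, min=3, max=8


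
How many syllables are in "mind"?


Word: "mind"
Syllable breakdown: mind
Counting: 1 part
= 1 syllable


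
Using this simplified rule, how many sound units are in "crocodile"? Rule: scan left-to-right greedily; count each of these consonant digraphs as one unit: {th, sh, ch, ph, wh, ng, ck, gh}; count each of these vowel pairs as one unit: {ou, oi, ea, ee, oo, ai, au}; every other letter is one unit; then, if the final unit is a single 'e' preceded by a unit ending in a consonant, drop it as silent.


Word: "crocodile" (9 letters)
Left-to-right scan:
  [1] 'c' (letter)
  [2] 'r' (letter)
  [3] 'o' (letter)
  [4] 'c' (letter)
  [5] 'o' (letter)
  [6] 'd' (letter)
  [7] 'i' (letter)
  [8] 'l' (letter)
  [9] 'e' (letter)
Units from scan: 9
Final unit is 'e' after a consonant -> drop as silent (-1)
Sound units = 8 units


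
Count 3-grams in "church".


Word: "church" (length 6)
Number of 3-grams = length - 3 + 1 = 6 - 3 + 1
= 4


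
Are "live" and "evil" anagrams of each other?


Word 1: "live" → sorted: eilv
Word 2: "evil" → sorted: eilv
Same letters? eilv == eilv
Anagram = Yes


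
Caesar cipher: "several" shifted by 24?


Word: "several"
Shift: 24
Each letter → (letter + shift) mod 26:
  's' (18) + 24 = 16 → 'q'
  'e' (4) + 24 = 2 → 'c'
  'v' (21) + 24 = 19 → 't'
  'e' (4) + 24 = 2 → 'c'
  'r' (17) + 24 = 15 → 'p'
  'a' (0) + 24 = 24 → 'y'
  'l' (11) + 24 = 9 → 'j'
Result = "qctcpyj"


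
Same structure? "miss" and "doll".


Pattern of "miss": [0, 1, 2, 2]
Pattern of "doll": [0, 1, 2, 2]
Patterns match
Same pattern = Yes


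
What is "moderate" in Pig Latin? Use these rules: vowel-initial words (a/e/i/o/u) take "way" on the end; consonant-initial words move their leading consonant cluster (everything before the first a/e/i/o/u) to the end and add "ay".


Word: "moderate"
Starts with consonant(s) → move to end, add 'ay'
Consonant cluster: "m"
Pig Latin = "oderatemay"


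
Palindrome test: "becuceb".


Word: "becuceb"
Reversed: "becuceb"
Forward == Backward? becuceb == becuceb
Palindrome = Yes


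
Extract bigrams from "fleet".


Word: "fleet" (length 5)
Number of bigrams = 5 - 2 + 1 = 4
  Position 0: "fl"
  Position 1: "le"
  Position 2: "ee"
  Position 3: "et"
Bigrams = "fl", "le", "ee", "et"


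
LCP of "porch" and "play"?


Word 1: "porch"
Word 2: "play"
Comparing from start:
  Pos 0: 'p' == 'p'
  Pos 1: 'o' != 'l' (stop)
LCP = "p" (length 1)


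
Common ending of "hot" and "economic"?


Word 1: "hot"
Word 2: "economic"
Comparing from end:
  Pos -1: 't' != 'c' (stop)
LCS = "" (length 0)


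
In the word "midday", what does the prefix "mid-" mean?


Prefix: mid-
Example: midday = mid- + day
Meaning = middle


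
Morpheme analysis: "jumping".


Word: "jumping"
Morphemes: jump + -ing
Each morpheme carries meaning
= 2 morphemes


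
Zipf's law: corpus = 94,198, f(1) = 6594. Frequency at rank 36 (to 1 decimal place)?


Zipf's law: f(r) = f(1) / r
f(1) = 6594
f(36) = 6594 / 36
= 183.2 occurrences


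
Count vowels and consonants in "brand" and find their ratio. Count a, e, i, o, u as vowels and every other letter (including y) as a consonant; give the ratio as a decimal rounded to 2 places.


Word: "brand"
Vowels (a,e,i,o,u): 1
Consonants: 4
Ratio = 1/4
= 0.25


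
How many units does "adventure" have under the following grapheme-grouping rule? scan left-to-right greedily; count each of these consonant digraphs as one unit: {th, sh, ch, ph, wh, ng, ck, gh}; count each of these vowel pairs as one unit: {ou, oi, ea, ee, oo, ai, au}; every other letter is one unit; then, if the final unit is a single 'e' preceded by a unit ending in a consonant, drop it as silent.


Word: "adventure" (9 letters)
Left-to-right scan:
  (1) 'a' (letter)
  (2) 'd' (letter)
  (3) 'v' (letter)
  (4) 'e' (letter)
  (5) 'n' (letter)
  (6) 't' (letter)
  (7) 'u' (letter)
  (8) 'r' (letter)
  (9) 'e' (letter)
Units from scan: 9
Final unit is 'e' after a consonant -> drop as silent (-1)
Sound units = 8 units


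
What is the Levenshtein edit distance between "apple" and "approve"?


Word 1: "apple" (length 5)
Word 2: "approve" (length 7)
One optimal edit sequence (insert/delete/substitute each cost 1):
  1. keep 'a'
  2. keep 'p'
  3. keep 'p'
  4. insert 'r'  (+1)
  5. insert 'o'  (+1)
  6. substitute 'l' -> 'v'  (+1)
  7. keep 'e'
Total edit operations: 3
Edit distance = 3


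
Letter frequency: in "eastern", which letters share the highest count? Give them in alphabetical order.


Word: "eastern"
Letter counts:
  'a': 1
  'e': 2
  'n': 1
  'r': 1
  's': 1
  't': 1
Maximum count = 2
Most frequent = 'e' (2 times each)


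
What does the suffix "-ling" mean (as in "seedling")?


Suffix: -ling
As in: seedling -> seed + -ling
Meaning = small / young


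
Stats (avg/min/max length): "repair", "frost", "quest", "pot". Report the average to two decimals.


Lengths: "repair"=6, "frost"=5, "quest"=5, "pot"=3
Sum = 19, Count = 4
Average = 19/4 = 4.75
= avg=4.75, min=3, max=6


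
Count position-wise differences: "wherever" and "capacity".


Comparing character by character (same length = 8):
  Pos 0: 'w' vs 'c' !=
  Pos 1: 'h' vs 'a' !=
  Pos 2: 'e' vs 'p' !=
  Pos 3: 'r' vs 'a' !=
  Pos 4: 'e' vs 'c' !=
  Pos 5: 'v' vs 'i' !=
  Pos 6: 'e' vs 't' !=
  Pos 7: 'r' vs 'y' !=
Hamming distance = 8


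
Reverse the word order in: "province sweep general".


Original: "province sweep general"
Words (1..n): province | sweep | general
Reversed (n..1): general | sweep | province
Result = "general sweep province"


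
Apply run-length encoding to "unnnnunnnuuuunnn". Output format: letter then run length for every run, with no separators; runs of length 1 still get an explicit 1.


String: "unnnnunnnuuuunnn"
Scanning for consecutive runs:
  'u' x 1
  'n' x 4
  'u' x 1
  'n' x 3
  'u' x 4
  'n' x 3
RLE = "u1n4u1n3u4n3"


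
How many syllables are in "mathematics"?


Word: "mathematics"
Syllable breakdown: math / e / mat / ics
Counting: 4 parts
= 4 syllables


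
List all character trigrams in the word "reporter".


Word: "reporter" (length 8)
Number of trigrams = 8 - 3 + 1 = 6
  Position 0: "rep"
  Position 1: "epo"
  Position 2: "por"
  Position 3: "ort"
  Position 4: "rte"
  Position 5: "ter"
Trigrams = "rep", "epo", "por", "ort", "rte", "ter"


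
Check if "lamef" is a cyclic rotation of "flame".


Word: "flame", Candidate: "lamef"
Method: check if candidate is substring of word+word
"flameflame" contains "lamef"? Yes
Is rotation = Yes


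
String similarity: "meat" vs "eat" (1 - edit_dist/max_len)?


Word 1: "meat" (length 4)
Word 2: "eat" (length 3)
One optimal edit sequence:
  1. delete 'm'  (+1)
  2. keep 'e'
  3. keep 'a'
  4. keep 't'
Edit distance = 1
Max length = max(4, 3) = 4
Similarity = 1 - 1/4
= 0.7500


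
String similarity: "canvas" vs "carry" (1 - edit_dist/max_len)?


Word 1: "canvas" (length 6)
Word 2: "carry" (length 5)
One optimal edit sequence:
  1. keep 'c'
  2. keep 'a'
  3. delete 'n'  (+1)
  4. substitute 'v' -> 'r'  (+1)
  5. substitute 'a' -> 'r'  (+1)
  6. substitute 's' -> 'y'  (+1)
Edit distance = 4
Max length = max(6, 5) = 6
Similarity = 1 - 4/6
= 0.3333


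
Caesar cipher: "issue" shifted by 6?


Word: "issue"
Shift: 6
Each letter → (letter + shift) mod 26:
  'i' (8) + 6 = 14 → 'o'
  's' (18) + 6 = 24 → 'y'
  's' (18) + 6 = 24 → 'y'
  'u' (20) + 6 = 0 → 'a'
  'e' (4) + 6 = 10 → 'k'
Result = "oyyak"


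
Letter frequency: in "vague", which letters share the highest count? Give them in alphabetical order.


Word: "vague"
Letter counts:
  'a': 1
  'e': 1
  'g': 1
  'u': 1
  'v': 1
Maximum count = 1
Most frequent = 'a', 'e', 'g', 'u', 'v' (1 time each)


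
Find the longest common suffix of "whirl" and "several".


Word 1: "whirl"
Word 2: "several"
Comparing from end:
  Pos -1: 'l' == 'l'
  Pos -2: 'r' != 'a' (stop)
LCS = "l" (length 1)


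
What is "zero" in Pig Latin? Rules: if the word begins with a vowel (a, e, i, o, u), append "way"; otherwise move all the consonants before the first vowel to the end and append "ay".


Word: "zero"
Starts with consonant(s) → move to end, add 'ay'
Consonant cluster: "z"
Pig Latin = "erozay"


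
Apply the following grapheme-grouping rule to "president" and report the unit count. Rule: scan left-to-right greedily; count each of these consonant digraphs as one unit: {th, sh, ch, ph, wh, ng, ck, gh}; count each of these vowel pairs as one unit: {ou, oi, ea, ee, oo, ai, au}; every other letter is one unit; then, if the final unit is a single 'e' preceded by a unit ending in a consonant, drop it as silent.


Word: "president" (9 letters)
Left-to-right scan:
  1. 'p' (letter)
  2. 'r' (letter)
  3. 'e' (letter)
  4. 's' (letter)
  5. 'i' (letter)
  6. 'd' (letter)
  7. 'e' (letter)
  8. 'n' (letter)
  9. 't' (letter)
Units from scan: 9
Sound units = 9 units


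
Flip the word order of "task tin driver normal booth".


Original: "task tin driver normal booth"
Words (1..n): task | tin | driver | normal | booth
Reversed (n..1): booth | normal | driver | tin | task
Result = "booth normal driver tin task"


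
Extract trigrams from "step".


Word: "step" (length 4)
Number of trigrams = 4 - 3 + 1 = 2
  Position 0: "ste"
  Position 1: "tep"
Trigrams = "ste", "tep"


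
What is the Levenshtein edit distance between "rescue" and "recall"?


Word 1: "rescue" (length 6)
Word 2: "recall" (length 6)
One optimal edit sequence (insert/delete/substitute each cost 1):
  1. keep 'r'
  2. keep 'e'
  3. substitute 's' -> 'c'  (+1)
  4. substitute 'c' -> 'a'  (+1)
  5. substitute 'u' -> 'l'  (+1)
  6. substitute 'e' -> 'l'  (+1)
Total edit operations: 4
Edit distance = 4


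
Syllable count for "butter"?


Word: "butter"
Syllable breakdown: but-ter
Counting: 2 parts
= 2 syllables


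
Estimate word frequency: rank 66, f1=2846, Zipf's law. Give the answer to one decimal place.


Zipf's law: f(r) = f(1) / r
f(1) = 2846
f(66) = 2846 / 66
= 43.1 occurrences


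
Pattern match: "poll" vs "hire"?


Pattern of "poll": [0, 1, 2, 2]
Pattern of "hire": [0, 1, 2, 3]
Patterns do not match
Same pattern = No


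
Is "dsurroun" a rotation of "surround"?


Word: "surround", Candidate: "dsurroun"
Method: check if candidate is substring of word+word
"surroundsurround" contains "dsurroun"? Yes
Is rotation = Yes


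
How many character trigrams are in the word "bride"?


Word: "bride" (length 5)
Number of 3-grams = length - 3 + 1 = 5 - 3 + 1
= 3


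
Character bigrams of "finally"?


Word: "finally" (length 7)
Number of bigrams = 7 - 2 + 1 = 6
  Position 0: "fi"
  Position 1: "in"
  Position 2: "na"
  Position 3: "al"
  Position 4: "ll"
  Position 5: "ly"
Bigrams = "fi", "in", "na", "al", "ll", "ly"


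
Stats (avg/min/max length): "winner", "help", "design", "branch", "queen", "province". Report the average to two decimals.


Lengths: "winner"=6, "help"=4, "design"=6, "branch"=6, "queen"=5, "province"=8
Sum = 35, Count = 6
Average = 35/6 = 5.83
= avg=5.83, min=4, max=8


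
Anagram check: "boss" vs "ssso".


Word 1: "boss" → sorted: boss
Word 2: "ssso" → sorted: osss
Same letters? boss != osss
Anagram = No


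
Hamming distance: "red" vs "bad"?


Comparing character by character (same length = 3):
  Pos 0: 'r' vs 'b' !=
  Pos 1: 'e' vs 'a' !=
  Pos 2: 'd' vs 'd' =
Hamming distance = 2


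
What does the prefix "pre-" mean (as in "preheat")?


Prefix: pre-
Example: preheat = pre- + heat
Meaning = before


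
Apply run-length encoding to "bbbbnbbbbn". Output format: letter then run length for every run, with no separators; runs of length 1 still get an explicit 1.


String: "bbbbnbbbbn"
Scanning for consecutive runs:
  'b' x 4
  'n' x 1
  'b' x 4
  'n' x 1
RLE = "b4n1b4n1"


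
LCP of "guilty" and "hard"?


Word 1: "guilty"
Word 2: "hard"
Comparing from start:
  Pos 0: 'g' != 'h' (stop)
LCP = "" (length 0)


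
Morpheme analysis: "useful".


Word: "useful"
Morphemes: use + -ful
Each morpheme carries meaning
= 2 morphemes


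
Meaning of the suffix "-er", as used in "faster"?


Suffix: -er
Example: faster (fast + -er)
Meaning = one who / more


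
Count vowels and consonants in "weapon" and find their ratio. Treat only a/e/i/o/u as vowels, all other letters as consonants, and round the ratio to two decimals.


Word: "weapon"
Vowels (a,e,i,o,u): 3
Consonants: 3
Ratio = 3/3
= 1.00


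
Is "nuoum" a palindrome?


Word: "nuoum"
Reversed: "muoun"
Forward == Backward? nuoum != muoun
Palindrome = No


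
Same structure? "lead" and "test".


Pattern of "lead": [0, 1, 2, 3]
Pattern of "test": [0, 1, 2, 0]
Patterns do not match
Same pattern = No


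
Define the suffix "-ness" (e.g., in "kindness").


Suffix: -ness
Example: kindness = kind + -ness
Meaning = state of being


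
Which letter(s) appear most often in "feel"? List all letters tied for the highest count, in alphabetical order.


Word: "feel"
Letter counts:
  'e': 2
  'f': 1
  'l': 1
Maximum count = 2
Most frequent = 'e' (2 times each)


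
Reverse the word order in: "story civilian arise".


Original: "story civilian arise"
Words (1..n): story | civilian | arise
Reversed (n..1): arise | civilian | story
Result = "arise civilian story"


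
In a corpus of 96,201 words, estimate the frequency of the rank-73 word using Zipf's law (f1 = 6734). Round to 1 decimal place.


Zipf's law: f(r) = f(1) / r
f(1) = 6734
f(73) = 6734 / 73
= 92.2 occurrences


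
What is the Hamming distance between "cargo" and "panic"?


Comparing character by character (same length = 5):
  Pos 0: 'c' vs 'p' !=
  Pos 1: 'a' vs 'a' =
  Pos 2: 'r' vs 'n' !=
  Pos 3: 'g' vs 'i' !=
  Pos 4: 'o' vs 'c' !=
Hamming distance = 4


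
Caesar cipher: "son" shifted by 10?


Word: "son"
Shift: 10
Each letter → (letter + shift) mod 26:
  's' (18) + 10 = 2 → 'c'
  'o' (14) + 10 = 24 → 'y'
  'n' (13) + 10 = 23 → 'x'
Result = "cyx"


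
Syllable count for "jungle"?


Word: "jungle"
Syllable breakdown: jun | gle
Counting: 2 parts
= 2 syllables


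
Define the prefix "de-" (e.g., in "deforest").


Prefix: de-
Example: deforest (de- + forest)
Meaning = remove / reverse


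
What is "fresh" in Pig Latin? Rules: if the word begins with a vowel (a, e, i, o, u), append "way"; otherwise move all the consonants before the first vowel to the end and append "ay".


Word: "fresh"
Starts with consonant(s) → move to end, add 'ay'
Consonant cluster: "fr"
Pig Latin = "eshfray"


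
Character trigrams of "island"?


Word: "island" (length 6)
Number of trigrams = 6 - 3 + 1 = 4
  Position 0: "isl"
  Position 1: "sla"
  Position 2: "lan"
  Position 3: "and"
Trigrams = "isl", "sla", "lan", "and"


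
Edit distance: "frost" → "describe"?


Word 1: "frost" (length 5)
Word 2: "describe" (length 8)
One optimal edit sequence (insert/delete/substitute each cost 1):
  1. insert 'd'  (+1)
  2. insert 'e'  (+1)
  3. insert 's'  (+1)
  4. substitute 'f' -> 'c'  (+1)
  5. keep 'r'
  6. substitute 'o' -> 'i'  (+1)
  7. substitute 's' -> 'b'  (+1)
  8. substitute 't' -> 'e'  (+1)
Total edit operations: 7
Edit distance = 7


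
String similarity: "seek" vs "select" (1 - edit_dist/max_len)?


Word 1: "seek" (length 4)
Word 2: "select" (length 6)
One optimal edit sequence:
  1. keep 's'
  2. keep 'e'
  3. insert 'l'  (+1)
  4. keep 'e'
  5. insert 'c'  (+1)
  6. substitute 'k' -> 't'  (+1)
Edit distance = 3
Max length = max(4, 6) = 6
Similarity = 1 - 3/6
= 0.5000


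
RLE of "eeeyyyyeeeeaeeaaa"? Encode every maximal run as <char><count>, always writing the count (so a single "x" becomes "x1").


String: "eeeyyyyeeeeaeeaaa"
Scanning for consecutive runs:
  'e' x 3
  'y' x 4
  'e' x 4
  'a' x 1
  'e' x 2
  'a' x 3
RLE = "e3y4e4a1e2a3"


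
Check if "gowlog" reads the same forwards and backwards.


Word: "gowlog"
Reversed: "golwog"
Forward == Backward? gowlog != golwog
Palindrome = No


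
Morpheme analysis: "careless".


Word: "careless"
Morphemes: care + -less
Each morpheme carries meaning
= 2 morphemes


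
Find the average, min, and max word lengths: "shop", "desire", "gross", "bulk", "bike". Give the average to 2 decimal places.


Lengths: "shop"=4, "desire"=6, "gross"=5, "bulk"=4, "bike"=4
Sum = 23, Count = 5
Average = 23/5 = 4.60
= avg=4.60, min=4, max=6


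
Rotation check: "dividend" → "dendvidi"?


Word: "dividend", Candidate: "dendvidi"
Method: check if candidate is substring of word+word
"dividenddividend" contains "dendvidi"? No
Is rotation = No


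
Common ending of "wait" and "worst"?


Word 1: "wait"
Word 2: "worst"
Comparing from end:
  Pos -1: 't' == 't'
  Pos -2: 'i' != 's' (stop)
LCS = "t" (length 1)


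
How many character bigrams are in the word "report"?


Word: "report" (length 6)
Number of 2-grams = length - 2 + 1 = 6 - 2 + 1
= 5


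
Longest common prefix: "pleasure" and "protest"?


Word 1: "pleasure"
Word 2: "protest"
Comparing from start:
  Pos 0: 'p' == 'p'
  Pos 1: 'l' != 'r' (stop)
LCP = "p" (length 1)


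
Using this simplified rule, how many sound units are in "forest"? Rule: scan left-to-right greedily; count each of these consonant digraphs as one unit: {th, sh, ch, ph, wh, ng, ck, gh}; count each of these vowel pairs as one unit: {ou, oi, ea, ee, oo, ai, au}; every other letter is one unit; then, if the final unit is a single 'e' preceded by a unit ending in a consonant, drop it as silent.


Word: "forest" (6 letters)
Left-to-right scan:
  (1) 'f' (letter)
  (2) 'o' (letter)
  (3) 'r' (letter)
  (4) 'e' (letter)
  (5) 's' (letter)
  (6) 't' (letter)
Units from scan: 6
Sound units = 6 units


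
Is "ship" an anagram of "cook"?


Word 1: "cook" → sorted: ckoo
Word 2: "ship" → sorted: hips
Same letters? ckoo != hips
Anagram = No


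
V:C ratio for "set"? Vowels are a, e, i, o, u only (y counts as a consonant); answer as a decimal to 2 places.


Word: "set"
Vowels (a,e,i,o,u): 1
Consonants: 2
Ratio = 1/2
= 0.50


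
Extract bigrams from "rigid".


Word: "rigid" (length 5)
Number of bigrams = 5 - 2 + 1 = 4
  Position 0: "ri"
  Position 1: "ig"
  Position 2: "gi"
  Position 3: "id"
Bigrams = "ri", "ig", "gi", "id"


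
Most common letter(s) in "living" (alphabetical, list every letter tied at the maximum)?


Word: "living"
Letter counts:
  'g': 1
  'i': 2
  'l': 1
  'n': 1
  'v': 1
Maximum count = 2
Most frequent = 'i' (2 times each)


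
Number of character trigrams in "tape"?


Word: "tape" (length 4)
Number of 3-grams = length - 3 + 1 = 4 - 3 + 1
= 2


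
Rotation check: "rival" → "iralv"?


Word: "rival", Candidate: "iralv"
Method: check if candidate is substring of word+word
"rivalrival" contains "iralv"? No
Is rotation = No


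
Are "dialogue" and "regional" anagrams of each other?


Word 1: "dialogue" → sorted: adegilou
Word 2: "regional" → sorted: aegilnor
Same letters? adegilou != aegilnor
Anagram = No


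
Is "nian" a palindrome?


Word: "nian"
Reversed: "nain"
Forward == Backward? nian != nain
Palindrome = No


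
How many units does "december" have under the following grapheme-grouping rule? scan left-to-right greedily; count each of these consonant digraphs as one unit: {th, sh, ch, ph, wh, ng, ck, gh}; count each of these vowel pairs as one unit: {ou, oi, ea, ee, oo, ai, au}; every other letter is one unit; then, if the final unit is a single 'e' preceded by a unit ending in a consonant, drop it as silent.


Word: "december" (8 letters)
Left-to-right scan:
  (1) 'd' (letter)
  (2) 'e' (letter)
  (3) 'c' (letter)
  (4) 'e' (letter)
  (5) 'm' (letter)
  (6) 'b' (letter)
  (7) 'e' (letter)
  (8) 'r' (letter)
Units from scan: 8
Sound units = 8 units


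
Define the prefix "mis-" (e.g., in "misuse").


Prefix: mis-
As in: misuse -> mis- + use
Meaning = wrongly


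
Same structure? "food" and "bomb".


Pattern of "food": [0, 1, 1, 2]
Pattern of "bomb": [0, 1, 2, 0]
Patterns do not match
Same pattern = No


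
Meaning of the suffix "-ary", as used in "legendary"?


Suffix: -ary
As in: legendary -> legend + -ary
Meaning = relating to


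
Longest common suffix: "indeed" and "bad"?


Word 1: "indeed"
Word 2: "bad"
Comparing from end:
  Pos -1: 'd' == 'd'
  Pos -2: 'e' != 'a' (stop)
LCS = "d" (length 1)


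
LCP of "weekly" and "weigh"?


Word 1: "weekly"
Word 2: "weigh"
Comparing from start:
  Pos 0: 'w' == 'w'
  Pos 1: 'e' == 'e'
  Pos 2: 'e' != 'i' (stop)
LCP = "we" (length 2)


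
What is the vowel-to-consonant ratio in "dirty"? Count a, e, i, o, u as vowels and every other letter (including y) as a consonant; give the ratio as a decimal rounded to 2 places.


Word: "dirty"
Vowels (a,e,i,o,u): 1
Consonants: 4
Ratio = 1/4
= 0.25


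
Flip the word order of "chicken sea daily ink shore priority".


Original: "chicken sea daily ink shore priority"
Words (1..n): chicken | sea | daily | ink | shore | priority
Reversed (n..1): priority | shore | ink | daily | sea | chicken
Result = "priority shore ink daily sea chicken"
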